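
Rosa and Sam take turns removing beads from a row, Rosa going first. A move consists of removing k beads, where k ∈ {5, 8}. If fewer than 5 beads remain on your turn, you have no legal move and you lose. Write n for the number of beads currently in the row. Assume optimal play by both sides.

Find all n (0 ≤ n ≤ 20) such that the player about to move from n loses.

Build the W/L table. Terminal = L. A non-terminal position is W if it has a move to some L; otherwise it is L.
n=0: no move → L
n=1: no move → L
n=2: no move → L
n=3: no move → L
n=4: no move → L
n=5: W (go to 0, an L position)
n=6: W (go to 1, an L position)
n=7: W (go to 2, an L position)
n=8: W (go to 3, an L position)
n=9: W (go to 4, an L position)
n=10: W (go to 2, an L position)
n=11: W (go to 3, an L position)
n=12: W (go to 4, an L position)
n=13: L (options 8(W), 5(W) are all W)
n=14: L (options 9(W), 6(W) are all W)
n=15: L (options 10(W), 7(W) are all W)
n=16: L (options 11(W), 8(W) are all W)
n=17: L (options 12(W), 9(W) are all W)
n=18: W (go to 13, an L position)
n=19: W (go to 14, an L position)
n=20: W (go to 15, an L position)
The losing starting values of n are exactly the entries labelled L in this table (10 of them).

0, 1, 2, 3, 4, 13, 14, 15, 16, 17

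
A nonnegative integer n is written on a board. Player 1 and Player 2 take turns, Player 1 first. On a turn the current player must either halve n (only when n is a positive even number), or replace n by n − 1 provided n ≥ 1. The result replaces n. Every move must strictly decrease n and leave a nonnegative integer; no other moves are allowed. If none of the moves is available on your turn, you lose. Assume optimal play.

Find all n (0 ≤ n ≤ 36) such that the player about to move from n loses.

0, 2, 5, 7, 9, 11, 13, 15, 17, 19, 21, 23, 25, 27, 29, 31, 33, 35

Label each position W (a win for the player to move) or L (a loss). A position with no legal move is L; any other position is W exactly when some move reaches an L, and L when every move reaches a W.
n=0: no move → L
n=1: can move to 0, which is L ⇒ W
n=2: the only move is to 1(W), a W ⇒ L
n=3: can move to 2, which is L ⇒ W
n=4: can move to 2, which is L ⇒ W
n=5: the only move is to 4(W), a W ⇒ L
n=6: can move to 5, which is L ⇒ W
n=7: the only move is to 6(W), a W ⇒ L
n=8: can move to 7, which is L ⇒ W
n=9: the only move is to 8(W), a W ⇒ L
n=10: can move to 5, which is L ⇒ W
n=11: the only move is to 10(W), a W ⇒ L
n=12: can move to 11, which is L ⇒ W
n=13: the only move is to 12(W), a W ⇒ L
n=14: can move to 7, which is L ⇒ W
n=15: the only move is to 14(W), a W ⇒ L
n=16: can move to 15, which is L ⇒ W
n=17: the only move is to 16(W), a W ⇒ L
n=18: can move to 9, which is L ⇒ W
n=19: the only move is to 18(W), a W ⇒ L
n=20: can move to 19, which is L ⇒ W
n=21: the only move is to 20(W), a W ⇒ L
n=22: can move to 11, which is L ⇒ W
n=23: the only move is to 22(W), a W ⇒ L
n=24: can move to 23, which is L ⇒ W
n=25: the only move is to 24(W), a W ⇒ L
n=26: can move to 13, which is L ⇒ W
n=27: the only move is to 26(W), a W ⇒ L
n=28: can move to 27, which is L ⇒ W
n=29: the only move is to 28(W), a W ⇒ L
n=30: can move to 15, which is L ⇒ W
n=31: the only move is to 30(W), a W ⇒ L
n=32: can move to 31, which is L ⇒ W
n=33: the only move is to 32(W), a W ⇒ L
n=34: can move to 17, which is L ⇒ W
n=35: the only move is to 34(W), a W ⇒ L
n=36: can move to 35, which is L ⇒ W
Reading off the rows marked L gives the requested list; there are 18 such values of n.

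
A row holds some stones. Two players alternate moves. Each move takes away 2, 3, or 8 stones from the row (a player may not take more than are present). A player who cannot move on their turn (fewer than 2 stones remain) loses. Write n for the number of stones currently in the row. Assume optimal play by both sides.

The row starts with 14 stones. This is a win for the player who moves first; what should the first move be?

Build the W/L table. Terminal = L. A non-terminal position is W if it has a move to some L; otherwise it is L.
n=0: no move → L
n=1: no move → L
n=2: →0(L), so W
n=3: →1(L), so W
n=4: →1(L), so W
n=5: →3(W), 2(W) — all W, so L
n=6: →4(W), 3(W) — all W, so L
n=7: →5(L), so W
n=8: →6(L), so W
n=9: →6(L), so W
n=10: →8(W), 7(W), 2(W) — all W, so L
n=11: →9(W), 8(W), 3(W) — all W, so L
n=12: →10(L), so W
n=13: →11(L), so W
n=14: →11(L), so W
From 14, the L positions reachable in one move are: 11, 6. Any move reaching one of these is winning.

Remove 3, leaving 11.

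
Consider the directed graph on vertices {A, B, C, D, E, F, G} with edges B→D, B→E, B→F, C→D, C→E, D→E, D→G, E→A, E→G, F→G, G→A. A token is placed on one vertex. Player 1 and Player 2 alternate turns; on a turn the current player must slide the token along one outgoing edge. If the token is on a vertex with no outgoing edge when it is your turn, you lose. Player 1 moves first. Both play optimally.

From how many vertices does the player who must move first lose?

Compute win/loss labels from the base case upward. A position with no move is L. Any other position is W if it can reach an L in one move, else L.
Every edge goes from a vertex to one that appears earlier in the order A, G, E, D, C, F, B, so processing vertices in that order labels each vertex after all of its successors.
A: no outgoing edge → L
G: →A(L), so W
E: →A(L), so W
D: →E(W), G(W) — all W, so L
C: →D(L), so W
F: →G(W) only, which is W, so L
B: →F(L), so W
The L vertices are A, D, F; that is 3 in all.

3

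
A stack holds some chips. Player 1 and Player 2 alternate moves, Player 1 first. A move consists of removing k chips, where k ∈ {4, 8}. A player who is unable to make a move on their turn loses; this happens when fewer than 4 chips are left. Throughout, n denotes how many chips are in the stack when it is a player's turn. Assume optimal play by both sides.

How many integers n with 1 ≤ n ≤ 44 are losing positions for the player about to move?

Compute win/loss labels from the base case upward. A position with no move is L. Any other position is W if it can reach an L in one move, else L.
n=0: no move → L
n=1: no move → L
n=2: no move → L
n=3: no move → L
n=4: reaches L-position 0 → W
n=5: reaches L-position 1 → W
n=6: reaches L-position 2 → W
n=7: reaches L-position 3 → W
n=8: reaches L-position 0 → W
n=9: reaches L-position 1 → W
n=10: reaches L-position 2 → W
n=11: reaches L-position 3 → W
n=12: only reaches 8(W), 4(W), all W → L
n=13: only reaches 9(W), 5(W), all W → L
n=14: only reaches 10(W), 6(W), all W → L
n=15: only reaches 11(W), 7(W), all W → L
n=16: reaches L-position 12 → W
n=17: reaches L-position 13 → W
n=18: reaches L-position 14 → W
n=19: reaches L-position 15 → W
n=20: reaches L-position 12 → W
n=21: reaches L-position 13 → W
n=22: reaches L-position 14 → W
n=23: reaches L-position 15 → W
n=24: only reaches 20(W), 16(W), all W → L
n=25: only reaches 21(W), 17(W), all W → L
n=26: only reaches 22(W), 18(W), all W → L
n=27: only reaches 23(W), 19(W), all W → L
n=28: reaches L-position 24 → W
n=29: reaches L-position 25 → W
n=30: reaches L-position 26 → W
n=31: reaches L-position 27 → W
n=32: reaches L-position 24 → W
n=33: reaches L-position 25 → W
n=34: reaches L-position 26 → W
n=35: reaches L-position 27 → W
n=36: only reaches 32(W), 28(W), all W → L
n=37: only reaches 33(W), 29(W), all W → L
n=38: only reaches 34(W), 30(W), all W → L
n=39: only reaches 35(W), 31(W), all W → L
n=40: reaches L-position 36 → W
n=41: reaches L-position 37 → W
n=42: reaches L-position 38 → W
n=43: reaches L-position 39 → W
n=44: reaches L-position 36 → W
L entries with 1 ≤ n ≤ 44 (n=0 is outside the asked range and is not counted): n = 1, 2, 3, 12, 13, 14, 15, 24, 25, 26, 27, 36, 37, 38, 39; that makes 15.

15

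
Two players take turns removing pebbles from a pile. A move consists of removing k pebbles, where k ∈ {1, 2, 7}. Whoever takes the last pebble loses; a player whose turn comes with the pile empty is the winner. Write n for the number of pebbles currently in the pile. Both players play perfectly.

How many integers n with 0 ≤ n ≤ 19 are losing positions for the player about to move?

Build the W/L table. Terminal = W. A non-terminal position is W if it has a move to some L; otherwise it is L.
n=0: no move; the opponent has just taken the last pebble and therefore loses → W
n=1: the only move is to 0(W), a W ⇒ L
n=2: can move to 1, which is L ⇒ W
n=3: can move to 1, which is L ⇒ W
n=4: moves to 3(W), 2(W); every one is W ⇒ L
n=5: can move to 4, which is L ⇒ W
n=6: can move to 4, which is L ⇒ W
n=7: moves to 6(W), 5(W), 0(W); every one is W ⇒ L
n=8: can move to 7, which is L ⇒ W
n=9: can move to 7, which is L ⇒ W
n=10: moves to 9(W), 8(W), 3(W); every one is W ⇒ L
n=11: can move to 10, which is L ⇒ W
n=12: can move to 10, which is L ⇒ W
n=13: moves to 12(W), 11(W), 6(W); every one is W ⇒ L
n=14: can move to 13, which is L ⇒ W
n=15: can move to 13, which is L ⇒ W
n=16: moves to 15(W), 14(W), 9(W); every one is W ⇒ L
n=17: can move to 16, which is L ⇒ W
n=18: can move to 16, which is L ⇒ W
n=19: moves to 18(W), 17(W), 12(W); every one is W ⇒ L
L entries with 0 ≤ n ≤ 19: n = 1, 4, 7, 10, 13, 16, 19; that makes 7.

7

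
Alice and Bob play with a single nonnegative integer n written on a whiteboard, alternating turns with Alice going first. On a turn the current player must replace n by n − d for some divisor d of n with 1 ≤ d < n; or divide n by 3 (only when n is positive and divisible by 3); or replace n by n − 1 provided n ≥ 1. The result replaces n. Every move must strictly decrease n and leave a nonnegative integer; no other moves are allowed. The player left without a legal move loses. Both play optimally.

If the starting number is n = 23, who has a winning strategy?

Use the standard recursion: the mover loses at a terminal position; elsewhere, the mover wins exactly when some move hands the opponent an L position.
n=0: no move → L
n=1: reaches L-position 0 → W
n=2: only reaches 1(W), which is W → L
n=3: reaches L-position 2 → W
n=4: reaches L-position 2 → W
n=5: only reaches 4(W), which is W → L
n=6: reaches L-position 2 → W
n=7: only reaches 6(W), which is W → L
n=8: reaches L-position 7 → W
n=9: only reaches 3(W), 6(W), 8(W), all W → L
n=10: reaches L-position 5 → W
n=11: only reaches 10(W), which is W → L
n=12: reaches L-position 9 → W
n=13: only reaches 12(W), which is W → L
n=14: reaches L-position 7 → W
n=15: reaches L-position 5 → W
n=16: only reaches 8(W), 12(W), 14(W), 15(W), all W → L
n=17: reaches L-position 16 → W
n=18: reaches L-position 9 → W
n=19: only reaches 18(W), which is W → L
n=20: reaches L-position 16 → W
n=21: reaches L-position 7 → W
n=22: reaches L-position 11 → W
n=23: only reaches 22(W), which is W → L
The starting position 23 is L: whatever Alice does, the opponent receives a W position.

Bob wins.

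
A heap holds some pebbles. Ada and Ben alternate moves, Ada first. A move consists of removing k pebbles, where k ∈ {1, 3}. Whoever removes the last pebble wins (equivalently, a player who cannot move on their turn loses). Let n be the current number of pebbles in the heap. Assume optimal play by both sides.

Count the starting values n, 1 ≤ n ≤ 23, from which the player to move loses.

Work bottom-up. With no move the player to move loses. Otherwise the position is W if at least one move leads to an L position for the opponent, and L if every move leads to a W.
n=0: no move → L
n=1: W (go to 0, an L position)
n=2: L (sole option 1(W) is W)
n=3: W (go to 2, an L position)
n=4: L (options 3(W), 1(W) are all W)
n=5: W (go to 4, an L position)
n=6: L (options 5(W), 3(W) are all W)
n=7: W (go to 6, an L position)
n=8: L (options 7(W), 5(W) are all W)
n=9: W (go to 8, an L position)
n=10: L (options 9(W), 7(W) are all W)
n=11: W (go to 10, an L position)
n=12: L (options 11(W), 9(W) are all W)
n=13: W (go to 12, an L position)
n=14: L (options 13(W), 11(W) are all W)
n=15: W (go to 14, an L position)
n=16: L (options 15(W), 13(W) are all W)
n=17: W (go to 16, an L position)
n=18: L (options 17(W), 15(W) are all W)
n=19: W (go to 18, an L position)
n=20: L (options 19(W), 17(W) are all W)
n=21: W (go to 20, an L position)
n=22: L (options 21(W), 19(W) are all W)
n=23: W (go to 22, an L position)
L entries with 1 ≤ n ≤ 23 (n=0 is outside the asked range and is not counted): n = 2, 4, 6, 8, 10, 12, 14, 16, 18, 20, 22; that makes 11.

11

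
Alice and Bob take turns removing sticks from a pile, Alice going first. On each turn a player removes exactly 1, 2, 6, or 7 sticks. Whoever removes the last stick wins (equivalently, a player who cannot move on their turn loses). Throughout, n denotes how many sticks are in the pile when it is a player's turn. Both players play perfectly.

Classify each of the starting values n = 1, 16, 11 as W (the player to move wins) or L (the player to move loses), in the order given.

1: W, 16: L, 11: L

Classify positions by backward induction: terminal positions (no move available) are L. From any other position, the mover wins iff some move reaches an L.
n=0: no move → L
n=1: W (go to 0, an L position)
n=2: W (go to 0, an L position)
n=3: L (options 2(W), 1(W) are all W)
n=4: W (go to 3, an L position)
n=5: W (go to 3, an L position)
n=6: W (go to 0, an L position)
n=7: W (go to 0, an L position)
n=8: L (options 7(W), 6(W), 2(W), 1(W) are all W)
n=9: W (go to 8, an L position)
n=10: W (go to 8, an L position)
n=11: L (options 10(W), 9(W), 5(W), 4(W) are all W)
n=12: W (go to 11, an L position)
n=13: W (go to 11, an L position)
n=14: W (go to 8, an L position)
n=15: W (go to 8, an L position)
n=16: L (options 15(W), 14(W), 10(W), 9(W) are all W)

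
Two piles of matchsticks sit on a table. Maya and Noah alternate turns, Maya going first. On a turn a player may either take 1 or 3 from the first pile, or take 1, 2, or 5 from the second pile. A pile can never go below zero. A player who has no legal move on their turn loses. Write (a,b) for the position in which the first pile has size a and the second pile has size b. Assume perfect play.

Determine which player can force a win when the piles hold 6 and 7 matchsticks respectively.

Work bottom-up. With no move the player to move loses. Otherwise the position is W if at least one move leads to an L position for the opponent, and L if every move leads to a W.
No move ever increases a pile, so every position that can arise here has a ≤ 6 and b ≤ 7; it is enough to label the cells with 0 ≤ a ≤ 6 and 0 ≤ b ≤ 7.
Every move lowers a or b (never raises either), so fill the grid row by row in increasing a, and left to right within a row: each cell's successors are then already labelled.
      b=0  b=1  b=2  b=3  b=4  b=5  b=6  b=7
a=0:    L    W    W    L    W    W    L    W
a=1:    W    L    W    W    L    W    W    L
a=2:    L    W    W    L    W    W    L    W
a=3:    W    L    W    W    L    W    W    L
a=4:    L    W    W    L    W    W    L    W
a=5:    W    L    W    W    L    W    W    L
a=6:    L    W    W    L    W    W    L    W
Cells with no legal move (terminal, hence L): (0,0).
The remaining L cells, each justified by listing all of its moves:
(0,3): only reaches (0,2)(W), (0,1)(W), all W → L
(0,6): only reaches (0,5)(W), (0,4)(W), (0,1)(W), all W → L
(1,1): only reaches (0,1)(W), (1,0)(W), all W → L
(1,4): only reaches (0,4)(W), (1,3)(W), (1,2)(W), all W → L
(1,7): only reaches (0,7)(W), (1,6)(W), (1,5)(W), (1,2)(W), all W → L
(2,0): only reaches (1,0)(W), which is W → L
(2,3): only reaches (1,3)(W), (2,2)(W), (2,1)(W), all W → L
(2,6): only reaches (1,6)(W), (2,5)(W), (2,4)(W), (2,1)(W), all W → L
(3,1): only reaches (2,1)(W), (0,1)(W), (3,0)(W), all W → L
(3,4): only reaches (2,4)(W), (0,4)(W), (3,3)(W), (3,2)(W), all W → L
(3,7): only reaches (2,7)(W), (0,7)(W), (3,6)(W), (3,5)(W), (3,2)(W), all W → L
(4,0): only reaches (3,0)(W), (1,0)(W), all W → L
(4,3): only reaches (3,3)(W), (1,3)(W), (4,2)(W), (4,1)(W), all W → L
(4,6): only reaches (3,6)(W), (1,6)(W), (4,5)(W), (4,4)(W), (4,1)(W), all W → L
(5,1): only reaches (4,1)(W), (2,1)(W), (5,0)(W), all W → L
(5,4): only reaches (4,4)(W), (2,4)(W), (5,3)(W), (5,2)(W), all W → L
(5,7): only reaches (4,7)(W), (2,7)(W), (5,6)(W), (5,5)(W), (5,2)(W), all W → L
(6,0): only reaches (5,0)(W), (3,0)(W), all W → L
(6,3): only reaches (5,3)(W), (3,3)(W), (6,2)(W), (6,1)(W), all W → L
(6,6): only reaches (5,6)(W), (3,6)(W), (6,5)(W), (6,4)(W), (6,1)(W), all W → L
Every other cell has at least one move into one of the L cells above, so it is W.
The starting position (6,7) is W: Maya should move to (5,7), handing over an L position.

Maya wins.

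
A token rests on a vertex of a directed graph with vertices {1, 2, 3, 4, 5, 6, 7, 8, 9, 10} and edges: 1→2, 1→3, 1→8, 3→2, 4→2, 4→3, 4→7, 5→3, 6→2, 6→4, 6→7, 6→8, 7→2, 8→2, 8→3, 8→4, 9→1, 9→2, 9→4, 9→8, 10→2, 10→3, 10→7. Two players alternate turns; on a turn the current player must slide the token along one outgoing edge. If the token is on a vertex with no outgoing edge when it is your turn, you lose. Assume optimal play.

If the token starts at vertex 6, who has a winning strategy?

Compute win/loss labels from the base case upward. A position with no move is L. Any other position is W if it can reach an L in one move, else L.
Every edge goes from a vertex to one that appears earlier in the order 2, 7, 3, 4, 8, 1, 5, 6, 10, 9, so processing vertices in that order labels each vertex after all of its successors.
2: no outgoing edge → L
7: →2(L), so W
3: →2(L), so W
4: →2(L), so W
8: →2(L), so W
1: →2(L), so W
5: →3(W) only, which is W, so L
6: →2(L), so W
10: →2(L), so W
9: →2(L), so W
From 6 the player to move can move to 2, reaching an L position.

The first player wins.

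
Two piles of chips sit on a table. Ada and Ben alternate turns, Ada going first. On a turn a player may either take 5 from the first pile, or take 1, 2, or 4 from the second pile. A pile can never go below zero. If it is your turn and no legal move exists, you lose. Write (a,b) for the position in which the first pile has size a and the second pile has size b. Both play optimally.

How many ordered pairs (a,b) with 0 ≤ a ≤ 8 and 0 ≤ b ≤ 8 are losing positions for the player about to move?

Work bottom-up. With no move the player to move loses. Otherwise the position is W if at least one move leads to an L position for the opponent, and L if every move leads to a W.
Every move lowers a or b (never raises either), so fill the grid row by row in increasing a, and left to right within a row: each cell's successors are then already labelled.
      b=0  b=1  b=2  b=3  b=4  b=5  b=6  b=7  b=8
a=0:    L    W    W    L    W    W    L    W    W
a=1:    L    W    W    L    W    W    L    W    W
a=2:    L    W    W    L    W    W    L    W    W
a=3:    L    W    W    L    W    W    L    W    W
a=4:    L    W    W    L    W    W    L    W    W
a=5:    W    L    W    W    L    W    W    L    W
a=6:    W    L    W    W    L    W    W    L    W
a=7:    W    L    W    W    L    W    W    L    W
a=8:    W    L    W    W    L    W    W    L    W
Cells with no legal move (terminal, hence L): (0,0), (1,0), (2,0), (3,0), (4,0).
The remaining L cells, each justified by listing all of its moves:
(0,3): →(0,2)(W), (0,1)(W) — all W, so L
(0,6): →(0,5)(W), (0,4)(W), (0,2)(W) — all W, so L
(1,3): →(1,2)(W), (1,1)(W) — all W, so L
(1,6): →(1,5)(W), (1,4)(W), (1,2)(W) — all W, so L
(2,3): →(2,2)(W), (2,1)(W) — all W, so L
(2,6): →(2,5)(W), (2,4)(W), (2,2)(W) — all W, so L
(3,3): →(3,2)(W), (3,1)(W) — all W, so L
(3,6): →(3,5)(W), (3,4)(W), (3,2)(W) — all W, so L
(4,3): →(4,2)(W), (4,1)(W) — all W, so L
(4,6): →(4,5)(W), (4,4)(W), (4,2)(W) — all W, so L
(5,1): →(0,1)(W), (5,0)(W) — all W, so L
(5,4): →(0,4)(W), (5,3)(W), (5,2)(W), (5,0)(W) — all W, so L
(5,7): →(0,7)(W), (5,6)(W), (5,5)(W), (5,3)(W) — all W, so L
(6,1): →(1,1)(W), (6,0)(W) — all W, so L
(6,4): →(1,4)(W), (6,3)(W), (6,2)(W), (6,0)(W) — all W, so L
(6,7): →(1,7)(W), (6,6)(W), (6,5)(W), (6,3)(W) — all W, so L
(7,1): →(2,1)(W), (7,0)(W) — all W, so L
(7,4): →(2,4)(W), (7,3)(W), (7,2)(W), (7,0)(W) — all W, so L
(7,7): →(2,7)(W), (7,6)(W), (7,5)(W), (7,3)(W) — all W, so L
(8,1): →(3,1)(W), (8,0)(W) — all W, so L
(8,4): →(3,4)(W), (8,3)(W), (8,2)(W), (8,0)(W) — all W, so L
(8,7): →(3,7)(W), (8,6)(W), (8,5)(W), (8,3)(W) — all W, so L
Every other cell has at least one move into one of the L cells above, so it is W.
L cells per row: a=0: 3, a=1: 3, a=2: 3, a=3: 3, a=4: 3, a=5: 3, a=6: 3, a=7: 3, a=8: 3; total 27.

27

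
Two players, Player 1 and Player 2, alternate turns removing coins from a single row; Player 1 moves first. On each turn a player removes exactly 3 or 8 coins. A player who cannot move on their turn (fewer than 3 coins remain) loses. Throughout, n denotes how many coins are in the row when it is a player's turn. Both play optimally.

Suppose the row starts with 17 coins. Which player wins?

Positions with no move are L. A position that does have a move is losing for the player to move precisely when every available move leads to a winning position for the opponent. Fill in the labels:
n=0: no move → L
n=1: no move → L
n=2: no move → L
n=3: W (go to 0, an L position)
n=4: W (go to 1, an L position)
n=5: W (go to 2, an L position)
n=6: L (sole option 3(W) is W)
n=7: L (sole option 4(W) is W)
n=8: W (go to 0, an L position)
n=9: W (go to 6, an L position)
n=10: W (go to 7, an L position)
n=11: L (options 8(W), 3(W) are all W)
n=12: L (options 9(W), 4(W) are all W)
n=13: L (options 10(W), 5(W) are all W)
n=14: W (go to 11, an L position)
n=15: W (go to 12, an L position)
n=16: W (go to 13, an L position)
n=17: L (options 14(W), 9(W) are all W)
Every move from 17 reaches a W position, so the mover loses.

Player 2 wins.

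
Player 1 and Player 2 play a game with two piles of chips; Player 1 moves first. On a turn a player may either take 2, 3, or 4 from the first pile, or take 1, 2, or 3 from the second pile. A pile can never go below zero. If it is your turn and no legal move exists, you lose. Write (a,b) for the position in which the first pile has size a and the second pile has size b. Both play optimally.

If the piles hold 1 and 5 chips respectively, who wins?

Player 1 wins.

Label each position W (a win for the player to move) or L (a loss). A position with no legal move is L; any other position is W exactly when some move reaches an L, and L when every move reaches a W.
No move ever increases a pile, so every position that can arise here has a ≤ 1 and b ≤ 5; it is enough to label the cells with 0 ≤ a ≤ 1 and 0 ≤ b ≤ 5.
Every move lowers a or b (never raises either), so fill the grid row by row in increasing a, and left to right within a row: each cell's successors are then already labelled.
      b=0  b=1  b=2  b=3  b=4  b=5
a=0:    L    W    W    W    L    W
a=1:    L    W    W    W    L    W
Cells with no legal move (terminal, hence L): (0,0), (1,0).
The remaining L cells, each justified by listing all of its moves:
(0,4): →(0,3)(W), (0,2)(W), (0,1)(W) — all W, so L
(1,4): →(1,3)(W), (1,2)(W), (1,1)(W) — all W, so L
Every other cell has at least one move into one of the L cells above, so it is W.
From (1,5) Player 1 can move to (1,4), reaching an L position.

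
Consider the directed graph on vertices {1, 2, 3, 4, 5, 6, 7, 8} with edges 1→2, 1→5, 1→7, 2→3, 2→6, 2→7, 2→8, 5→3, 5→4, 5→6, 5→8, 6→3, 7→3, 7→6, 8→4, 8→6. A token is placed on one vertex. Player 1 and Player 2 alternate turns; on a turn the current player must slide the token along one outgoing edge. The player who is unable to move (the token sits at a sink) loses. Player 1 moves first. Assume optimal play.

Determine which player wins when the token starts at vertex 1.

Compute win/loss labels from the base case upward. A position with no move is L. Any other position is W if it can reach an L in one move, else L.
Every edge goes from a vertex to one that appears earlier in the order 3, 4, 6, 7, 8, 2, 5, 1, so processing vertices in that order labels each vertex after all of its successors.
3: no outgoing edge → L
4: no outgoing edge → L
6: reaches L-position 3 → W
7: reaches L-position 3 → W
8: reaches L-position 4 → W
2: reaches L-position 3 → W
5: reaches L-position 4 → W
1: only reaches 5(W), 2(W), 7(W), all W → L
Every move from 1 reaches a W position, so the mover loses.

Player 2 wins.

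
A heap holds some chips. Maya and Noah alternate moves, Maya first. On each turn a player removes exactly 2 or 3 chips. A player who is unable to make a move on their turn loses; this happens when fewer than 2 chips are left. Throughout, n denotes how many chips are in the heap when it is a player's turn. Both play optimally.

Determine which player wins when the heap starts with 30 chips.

Noah wins.

Use the standard recursion: the mover loses at a terminal position; elsewhere, the mover wins exactly when some move hands the opponent an L position.
n=0: no move → L
n=1: no move → L
n=2: W (go to 0, an L position)
n=3: W (go to 1, an L position)
n=4: W (go to 1, an L position)
n=5: L (options 3(W), 2(W) are all W)
n=6: L (options 4(W), 3(W) are all W)
n=7: W (go to 5, an L position)
n=8: W (go to 6, an L position)
n=9: W (go to 6, an L position)
n=10: L (options 8(W), 7(W) are all W)
n=11: L (options 9(W), 8(W) are all W)
n=12: W (go to 10, an L position)
n=13: W (go to 11, an L position)
n=14: W (go to 11, an L position)
n=15: L (options 13(W), 12(W) are all W)
n=16: L (options 14(W), 13(W) are all W)
n=17: W (go to 15, an L position)
n=18: W (go to 16, an L position)
n=19: W (go to 16, an L position)
n=20: L (options 18(W), 17(W) are all W)
n=21: L (options 19(W), 18(W) are all W)
n=22: W (go to 20, an L position)
n=23: W (go to 21, an L position)
n=24: W (go to 21, an L position)
n=25: L (options 23(W), 22(W) are all W)
n=26: L (options 24(W), 23(W) are all W)
n=27: W (go to 25, an L position)
n=28: W (go to 26, an L position)
n=29: W (go to 26, an L position)
n=30: L (options 28(W), 27(W) are all W)
The starting position 30 is L: whatever Maya does, the opponent receives a W position.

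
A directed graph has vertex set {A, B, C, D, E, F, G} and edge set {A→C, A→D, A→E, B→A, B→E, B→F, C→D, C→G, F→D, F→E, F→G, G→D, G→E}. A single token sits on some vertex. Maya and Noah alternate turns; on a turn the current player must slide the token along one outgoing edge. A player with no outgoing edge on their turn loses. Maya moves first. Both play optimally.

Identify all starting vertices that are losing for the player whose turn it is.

D, E

Compute win/loss labels from the base case upward. A position with no move is L. Any other position is W if it can reach an L in one move, else L.
Every edge goes from a vertex to one that appears earlier in the order E, D, G, F, C, A, B, so processing vertices in that order labels each vertex after all of its successors.
E: no outgoing edge → L
D: no outgoing edge → L
G: reaches L-position D → W
F: reaches L-position D → W
C: reaches L-position D → W
A: reaches L-position D → W
B: reaches L-position E → W
The losing starting vertices are exactly the entries labelled L in this table (2 of them).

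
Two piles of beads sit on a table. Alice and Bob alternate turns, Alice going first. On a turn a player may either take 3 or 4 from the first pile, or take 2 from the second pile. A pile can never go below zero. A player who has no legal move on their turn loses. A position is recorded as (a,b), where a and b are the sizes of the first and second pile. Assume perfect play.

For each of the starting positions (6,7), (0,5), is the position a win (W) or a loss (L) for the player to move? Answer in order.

Use the standard recursion: the mover loses at a terminal position; elsewhere, the mover wins exactly when some move hands the opponent an L position.
No move ever increases a pile, so every position that can arise here has a ≤ 6 and b ≤ 7; it is enough to label the cells with 0 ≤ a ≤ 6 and 0 ≤ b ≤ 7.
Every move lowers a or b (never raises either), so fill the grid row by row in increasing a, and left to right within a row: each cell's successors are then already labelled.
      b=0  b=1  b=2  b=3  b=4  b=5  b=6  b=7
a=0:    L    L    W    W    L    L    W    W
a=1:    L    L    W    W    L    L    W    W
a=2:    L    L    W    W    L    L    W    W
a=3:    W    W    L    L    W    W    L    L
a=4:    W    W    L    L    W    W    L    L
a=5:    W    W    L    L    W    W    L    L
a=6:    W    W    W    W    W    W    W    W
Cells with no legal move (terminal, hence L): (0,0), (0,1), (1,0), (1,1), (2,0), (2,1).
The remaining L cells, each justified by listing all of its moves:
(0,4): the only move is to (0,2)(W), a W ⇒ L
(0,5): the only move is to (0,3)(W), a W ⇒ L
(1,4): the only move is to (1,2)(W), a W ⇒ L
(1,5): the only move is to (1,3)(W), a W ⇒ L
(2,4): the only move is to (2,2)(W), a W ⇒ L
(2,5): the only move is to (2,3)(W), a W ⇒ L
(3,2): moves to (0,2)(W), (3,0)(W); every one is W ⇒ L
(3,3): moves to (0,3)(W), (3,1)(W); every one is W ⇒ L
(3,6): moves to (0,6)(W), (3,4)(W); every one is W ⇒ L
(3,7): moves to (0,7)(W), (3,5)(W); every one is W ⇒ L
(4,2): moves to (1,2)(W), (0,2)(W), (4,0)(W); every one is W ⇒ L
(4,3): moves to (1,3)(W), (0,3)(W), (4,1)(W); every one is W ⇒ L
(4,6): moves to (1,6)(W), (0,6)(W), (4,4)(W); every one is W ⇒ L
(4,7): moves to (1,7)(W), (0,7)(W), (4,5)(W); every one is W ⇒ L
(5,2): moves to (2,2)(W), (1,2)(W), (5,0)(W); every one is W ⇒ L
(5,3): moves to (2,3)(W), (1,3)(W), (5,1)(W); every one is W ⇒ L
(5,6): moves to (2,6)(W), (1,6)(W), (5,4)(W); every one is W ⇒ L
(5,7): moves to (2,7)(W), (1,7)(W), (5,5)(W); every one is W ⇒ L
Every other cell has at least one move into one of the L cells above, so it is W.
(6,7): the move to (3,7) reaches an L cell, so W
(0,5): one of the L cells justified above, so L

(6,7): W, (0,5): L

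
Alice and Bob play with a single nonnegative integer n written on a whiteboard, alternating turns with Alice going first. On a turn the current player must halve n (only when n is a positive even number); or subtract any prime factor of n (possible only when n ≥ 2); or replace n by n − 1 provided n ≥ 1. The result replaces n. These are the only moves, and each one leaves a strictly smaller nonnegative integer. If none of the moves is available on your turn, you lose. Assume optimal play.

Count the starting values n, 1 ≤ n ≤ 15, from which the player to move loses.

3

Work bottom-up. With no move the player to move loses. Otherwise the position is W if at least one move leads to an L position for the opponent, and L if every move leads to a W.
n=0: no move → L
n=1: →0(L), so W
n=2: →0(L), so W
n=3: →0(L), so W
n=4: →2(W), 3(W) — all W, so L
n=5: →0(L), so W
n=6: →4(L), so W
n=7: →0(L), so W
n=8: →4(L), so W
n=9: →6(W), 8(W) — all W, so L
n=10: →9(L), so W
n=11: →0(L), so W
n=12: →9(L), so W
n=13: →0(L), so W
n=14: →7(W), 12(W), 13(W) — all W, so L
n=15: →14(L), so W
L entries with 1 ≤ n ≤ 15 (n=0 is outside the asked range and is not counted): n = 4, 9, 14; that makes 3.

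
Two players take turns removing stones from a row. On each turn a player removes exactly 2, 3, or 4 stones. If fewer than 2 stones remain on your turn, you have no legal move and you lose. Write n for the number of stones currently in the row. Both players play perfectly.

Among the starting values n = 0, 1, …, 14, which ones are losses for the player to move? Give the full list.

0, 1, 6, 7, 12, 13

Build the W/L table. Terminal = L. A non-terminal position is W if it has a move to some L; otherwise it is L.
n=0: no move → L
n=1: no move → L
n=2: W (go to 0, an L position)
n=3: W (go to 1, an L position)
n=4: W (go to 1, an L position)
n=5: W (go to 1, an L position)
n=6: L (options 4(W), 3(W), 2(W) are all W)
n=7: L (options 5(W), 4(W), 3(W) are all W)
n=8: W (go to 6, an L position)
n=9: W (go to 7, an L position)
n=10: W (go to 7, an L position)
n=11: W (go to 7, an L position)
n=12: L (options 10(W), 9(W), 8(W) are all W)
n=13: L (options 11(W), 10(W), 9(W) are all W)
n=14: W (go to 12, an L position)
The losing starting values of n are exactly the entries labelled L in this table (6 of them).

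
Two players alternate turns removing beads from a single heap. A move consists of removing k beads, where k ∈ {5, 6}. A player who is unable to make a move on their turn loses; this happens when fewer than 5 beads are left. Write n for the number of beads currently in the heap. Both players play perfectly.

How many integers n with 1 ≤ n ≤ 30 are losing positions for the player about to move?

Use the standard recursion: the mover loses at a terminal position; elsewhere, the mover wins exactly when some move hands the opponent an L position.
n=0: no move → L
n=1: no move → L
n=2: no move → L
n=3: no move → L
n=4: no move → L
n=5: reaches L-position 0 → W
n=6: reaches L-position 1 → W
n=7: reaches L-position 2 → W
n=8: reaches L-position 3 → W
n=9: reaches L-position 4 → W
n=10: reaches L-position 4 → W
n=11: only reaches 6(W), 5(W), all W → L
n=12: only reaches 7(W), 6(W), all W → L
n=13: only reaches 8(W), 7(W), all W → L
n=14: only reaches 9(W), 8(W), all W → L
n=15: only reaches 10(W), 9(W), all W → L
n=16: reaches L-position 11 → W
n=17: reaches L-position 12 → W
n=18: reaches L-position 13 → W
n=19: reaches L-position 14 → W
n=20: reaches L-position 15 → W
n=21: reaches L-position 15 → W
n=22: only reaches 17(W), 16(W), all W → L
n=23: only reaches 18(W), 17(W), all W → L
n=24: only reaches 19(W), 18(W), all W → L
n=25: only reaches 20(W), 19(W), all W → L
n=26: only reaches 21(W), 20(W), all W → L
n=27: reaches L-position 22 → W
n=28: reaches L-position 23 → W
n=29: reaches L-position 24 → W
n=30: reaches L-position 25 → W
L entries with 1 ≤ n ≤ 30 (n=0 is outside the asked range and is not counted): n = 1, 2, 3, 4, 11, 12, 13, 14, 15, 22, 23, 24, 25, 26; that makes 14.

14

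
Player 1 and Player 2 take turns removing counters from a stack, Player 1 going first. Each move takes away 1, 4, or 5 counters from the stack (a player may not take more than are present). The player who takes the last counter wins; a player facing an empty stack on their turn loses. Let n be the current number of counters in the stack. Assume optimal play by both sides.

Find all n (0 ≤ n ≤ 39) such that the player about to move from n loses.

0, 2, 8, 10, 16, 18, 24, 26, 32, 34

Positions with no move are L. A position that does have a move is losing for the player to move precisely when every available move leads to a winning position for the opponent. Fill in the labels:
n=0: no move → L
n=1: can move to 0, which is L ⇒ W
n=2: the only move is to 1(W), a W ⇒ L
n=3: can move to 2, which is L ⇒ W
n=4: can move to 0, which is L ⇒ W
n=5: can move to 0, which is L ⇒ W
n=6: can move to 2, which is L ⇒ W
n=7: can move to 2, which is L ⇒ W
n=8: moves to 7(W), 4(W), 3(W); every one is W ⇒ L
n=9: can move to 8, which is L ⇒ W
n=10: moves to 9(W), 6(W), 5(W); every one is W ⇒ L
n=11: can move to 10, which is L ⇒ W
n=12: can move to 8, which is L ⇒ W
n=13: can move to 8, which is L ⇒ W
n=14: can move to 10, which is L ⇒ W
n=15: can move to 10, which is L ⇒ W
n=16: moves to 15(W), 12(W), 11(W); every one is W ⇒ L
n=17: can move to 16, which is L ⇒ W
n=18: moves to 17(W), 14(W), 13(W); every one is W ⇒ L
n=19: can move to 18, which is L ⇒ W
n=20: can move to 16, which is L ⇒ W
n=21: can move to 16, which is L ⇒ W
n=22: can move to 18, which is L ⇒ W
n=23: can move to 18, which is L ⇒ W
n=24: moves to 23(W), 20(W), 19(W); every one is W ⇒ L
n=25: can move to 24, which is L ⇒ W
n=26: moves to 25(W), 22(W), 21(W); every one is W ⇒ L
n=27: can move to 26, which is L ⇒ W
n=28: can move to 24, which is L ⇒ W
n=29: can move to 24, which is L ⇒ W
n=30: can move to 26, which is L ⇒ W
n=31: can move to 26, which is L ⇒ W
n=32: moves to 31(W), 28(W), 27(W); every one is W ⇒ L
n=33: can move to 32, which is L ⇒ W
n=34: moves to 33(W), 30(W), 29(W); every one is W ⇒ L
n=35: can move to 34, which is L ⇒ W
n=36: can move to 32, which is L ⇒ W
n=37: can move to 32, which is L ⇒ W
n=38: can move to 34, which is L ⇒ W
n=39: can move to 34, which is L ⇒ W
The losing starting values of n are exactly the entries labelled L in this table (10 of them).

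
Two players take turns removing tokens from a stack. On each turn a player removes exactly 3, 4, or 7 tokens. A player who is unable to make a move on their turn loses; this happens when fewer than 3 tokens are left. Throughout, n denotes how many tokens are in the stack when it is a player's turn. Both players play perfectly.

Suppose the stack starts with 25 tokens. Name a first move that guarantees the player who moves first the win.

Remove 3, leaving 22.

Build the W/L table. Terminal = L. A non-terminal position is W if it has a move to some L; otherwise it is L.
n=0: no move → L
n=1: no move → L
n=2: no move → L
n=3: reaches L-position 0 → W
n=4: reaches L-position 1 → W
n=5: reaches L-position 2 → W
n=6: reaches L-position 2 → W
n=7: reaches L-position 0 → W
n=8: reaches L-position 1 → W
n=9: reaches L-position 2 → W
n=10: only reaches 7(W), 6(W), 3(W), all W → L
n=11: only reaches 8(W), 7(W), 4(W), all W → L
n=12: only reaches 9(W), 8(W), 5(W), all W → L
n=13: reaches L-position 10 → W
n=14: reaches L-position 11 → W
n=15: reaches L-position 12 → W
n=16: reaches L-position 12 → W
n=17: reaches L-position 10 → W
n=18: reaches L-position 11 → W
n=19: reaches L-position 12 → W
n=20: only reaches 17(W), 16(W), 13(W), all W → L
n=21: only reaches 18(W), 17(W), 14(W), all W → L
n=22: only reaches 19(W), 18(W), 15(W), all W → L
n=23: reaches L-position 20 → W
n=24: reaches L-position 21 → W
n=25: reaches L-position 22 → W
From 25, the L positions reachable in one move are: 22, 21. Any move reaching one of these is winning.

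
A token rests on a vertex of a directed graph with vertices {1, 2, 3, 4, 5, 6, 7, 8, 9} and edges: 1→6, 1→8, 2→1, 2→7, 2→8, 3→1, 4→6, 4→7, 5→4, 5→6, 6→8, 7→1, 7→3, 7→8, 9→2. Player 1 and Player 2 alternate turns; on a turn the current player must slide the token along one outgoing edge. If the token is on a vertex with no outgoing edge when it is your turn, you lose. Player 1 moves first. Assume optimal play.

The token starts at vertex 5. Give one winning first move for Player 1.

Move to 4.

Classify positions by backward induction: terminal positions (no move available) are L. From any other position, the mover wins iff some move reaches an L.
Every edge goes from a vertex to one that appears earlier in the order 8, 6, 1, 3, 7, 2, 4, 5, 9, so processing vertices in that order labels each vertex after all of its successors.
8: no outgoing edge → L
6: reaches L-position 8 → W
1: reaches L-position 8 → W
3: only reaches 1(W), which is W → L
7: reaches L-position 3 → W
2: reaches L-position 8 → W
4: only reaches 7(W), 6(W), all W → L
5: reaches L-position 4 → W
9: only reaches 2(W), which is W → L
From 5, the L positions reachable in one move are: 4.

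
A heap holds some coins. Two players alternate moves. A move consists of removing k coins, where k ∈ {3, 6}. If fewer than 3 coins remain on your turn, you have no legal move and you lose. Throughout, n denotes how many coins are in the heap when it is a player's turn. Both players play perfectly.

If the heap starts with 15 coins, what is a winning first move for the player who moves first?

Classify positions by backward induction: terminal positions (no move available) are L. From any other position, the mover wins iff some move reaches an L.
n=0: no move → L
n=1: no move → L
n=2: no move → L
n=3: can move to 0, which is L ⇒ W
n=4: can move to 1, which is L ⇒ W
n=5: can move to 2, which is L ⇒ W
n=6: can move to 0, which is L ⇒ W
n=7: can move to 1, which is L ⇒ W
n=8: can move to 2, which is L ⇒ W
n=9: moves to 6(W), 3(W); every one is W ⇒ L
n=10: moves to 7(W), 4(W); every one is W ⇒ L
n=11: moves to 8(W), 5(W); every one is W ⇒ L
n=12: can move to 9, which is L ⇒ W
n=13: can move to 10, which is L ⇒ W
n=14: can move to 11, which is L ⇒ W
n=15: can move to 9, which is L ⇒ W
From 15, the L positions reachable in one move are: 9.

Remove 6, leaving 9.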